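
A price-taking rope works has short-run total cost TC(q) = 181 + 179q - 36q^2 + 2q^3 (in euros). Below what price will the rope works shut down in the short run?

€17 per unit

The shutdown price is the minimum of AVC. VC = 179q - 36q^2 + 2q^3, so AVC = 179 - 36q + 2q^2.
dAVC/dq = -36 + 4q = 0 gives q = 9. min AVC = 179 - 36·9 + 2·9^2 = 17.
For P < €17 the firm produces nothing.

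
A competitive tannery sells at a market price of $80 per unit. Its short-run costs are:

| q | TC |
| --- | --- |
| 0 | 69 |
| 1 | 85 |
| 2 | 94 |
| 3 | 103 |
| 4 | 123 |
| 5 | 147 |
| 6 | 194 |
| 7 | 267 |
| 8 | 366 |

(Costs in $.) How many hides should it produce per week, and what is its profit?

Tabulate TR − TC: q=0: -69; q=1: -5; q=2: 66; q=3: 137; q=4: 197; q=5: 253; q=6: 286; q=7: 293; q=8: 274.
Profit is maximized at q = 7. AVC there is 198/7 = $28.29 ≤ P, so producing beats shutting down (which would give -$69).

q = 7; profit = $293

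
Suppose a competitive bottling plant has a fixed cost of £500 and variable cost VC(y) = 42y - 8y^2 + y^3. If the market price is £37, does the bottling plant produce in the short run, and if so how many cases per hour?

Produce at y = 5

From TC, MC = TC'(y) = 42 - 16y + 3y^2 and AVC = VC/y = 42 - 8y + y^2.
AVC hits its minimum where MC = AVC, at y = 4, giving min AVC = 42 - 8·4 + 4^2 = £26.
Because £37 ≥ £26, revenue can cover variable cost; the firm operates.
P = MC gives 5 - 16y + 3y^2 = 0, with roots 1/3 and 5. Take the larger (rising MC): y* = 5.
Check: AVC at y = 5 is £27 ≤ P, so revenue covers variable cost.
Profit = P·y − TC = 37·5 − 635 = -£450, a loss, but smaller than the £500 fixed cost the firm would lose by shutting down.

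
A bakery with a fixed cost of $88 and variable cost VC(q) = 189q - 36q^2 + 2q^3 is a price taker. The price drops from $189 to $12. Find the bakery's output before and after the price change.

Output falls from 12 to 0 (the firm shuts down)

MC = 189 - 72q + 6q^2; the shutdown threshold is min AVC = $27 (at q = 9).
At P = $189 ≥ min AVC, set P = MC on the rising branch: q = 12.
At P = $12 < min AVC = $27, price no longer covers variable cost at any output, so the firm shuts down: q = 0.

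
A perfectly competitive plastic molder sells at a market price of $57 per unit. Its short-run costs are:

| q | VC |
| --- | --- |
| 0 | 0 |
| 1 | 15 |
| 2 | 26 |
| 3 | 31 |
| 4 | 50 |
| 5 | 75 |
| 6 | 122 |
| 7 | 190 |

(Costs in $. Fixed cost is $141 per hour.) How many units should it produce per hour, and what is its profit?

Profit at each row (π = 57q − TC): q=0: -141; q=1: -99; q=2: -53; q=3: -1; q=4: 37; q=5: 69; q=6: 79; q=7: 68.
Profit is maximized at q = 6. AVC there is 122/6 = $20.33 ≤ P, so producing beats shutting down (which would give -$141).

q = 6; profit = $79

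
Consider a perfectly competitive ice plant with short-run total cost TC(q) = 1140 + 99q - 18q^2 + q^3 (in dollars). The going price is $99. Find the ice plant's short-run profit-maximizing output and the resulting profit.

AVC = 99 - 18q + q^2 has its minimum $18 at q = 9; price $99 clears that bar, so the firm operates.
With MC = 99 - 36q + 3q^2, P = MC on the upward-sloping part at q* = 12.
TR = 99·12 = 1188. TC = 1140 + 324 = 1464. Profit = 1188 − 1464 = -$276.
By producing, the firm covers all variable cost plus $864 of fixed cost; shutting down would lose the full $1140.

Profit = -$276 at q = 12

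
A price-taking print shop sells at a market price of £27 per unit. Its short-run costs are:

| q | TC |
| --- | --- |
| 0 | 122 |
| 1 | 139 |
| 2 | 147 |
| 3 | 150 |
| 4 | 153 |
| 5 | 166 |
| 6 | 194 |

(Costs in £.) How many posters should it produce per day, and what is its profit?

q = 5; profit = -£31

Profit at each row (π = 27q − TC): q=0: -122; q=1: -112; q=2: -93; q=3: -69; q=4: -45; q=5: -31; q=6: -32.
Profit is maximized at q = 5. AVC there is 44/5 = £8.80 ≤ P, so producing beats shutting down (which would give -£122).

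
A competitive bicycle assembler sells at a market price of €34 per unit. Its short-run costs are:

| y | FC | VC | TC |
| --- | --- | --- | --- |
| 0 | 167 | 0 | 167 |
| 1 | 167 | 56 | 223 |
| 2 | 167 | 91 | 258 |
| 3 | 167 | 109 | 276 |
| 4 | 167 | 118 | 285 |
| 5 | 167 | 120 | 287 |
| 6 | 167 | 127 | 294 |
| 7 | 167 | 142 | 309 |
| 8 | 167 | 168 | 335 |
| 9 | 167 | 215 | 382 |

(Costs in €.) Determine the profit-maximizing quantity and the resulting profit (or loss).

Compute π = P·y − TC at each output: y=0: -167; y=1: -189; y=2: -190; y=3: -174; y=4: -149; y=5: -117; y=6: -90; y=7: -71; y=8: -63; y=9: -76.
Profit is maximized at y = 8. AVC there is 168/8 = €21 ≤ P, so producing beats shutting down (which would give -€167).

y = 8; profit = -€63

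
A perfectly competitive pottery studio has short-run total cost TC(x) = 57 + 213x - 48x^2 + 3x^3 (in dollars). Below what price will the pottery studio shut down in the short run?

The shutdown price is the minimum of AVC. VC = 213x - 48x^2 + 3x^3, so AVC = 213 - 48x + 3x^2.
dAVC/dx = -48 + 6x = 0 gives x = 8. min AVC = 213 - 48·8 + 3·8^2 = 21.
The firm shuts down for any P below $21.

$21 per unit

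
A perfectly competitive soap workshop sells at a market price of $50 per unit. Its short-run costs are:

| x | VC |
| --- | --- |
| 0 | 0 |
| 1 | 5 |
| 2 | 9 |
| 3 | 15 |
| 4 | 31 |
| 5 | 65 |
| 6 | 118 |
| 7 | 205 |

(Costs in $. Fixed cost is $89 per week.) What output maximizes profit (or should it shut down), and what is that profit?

Compute π = P·x − TC at each output: x=0: -89; x=1: -44; x=2: 2; x=3: 46; x=4: 80; x=5: 96; x=6: 93; x=7: 56.
Profit is maximized at x = 5. AVC there is 65/5 = $13 ≤ P, so producing beats shutting down (which would give -$89).

x = 5; profit = $96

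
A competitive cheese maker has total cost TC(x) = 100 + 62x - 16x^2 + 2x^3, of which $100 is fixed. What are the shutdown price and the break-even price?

Shutdown price = $30; break-even price = $52

AVC = 62 - 16x + 2x^2; minimized at x = 4, giving min AVC = $30. That is the shutdown price.
ATC = 100/x + 62 - 16x + 2x^2. Setting dATC/dx = −100/x^2 − 16 + 4x = 0 gives x = 5 (since 4·5^3 − 16·5^2 = 100).
min ATC = 100/5 + 62 − 16·5 + 2·5^2 = $52. That is the break-even price.
Between these two prices the firm operates at a loss; above $52 it earns a profit.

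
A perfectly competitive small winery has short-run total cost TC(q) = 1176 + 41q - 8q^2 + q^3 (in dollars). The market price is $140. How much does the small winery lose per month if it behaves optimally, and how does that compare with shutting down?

AVC = 41 - 8q + q^2; min AVC = $25 at q = 4. Since P = $140 ≥ min AVC, the firm produces.
MC = 41 - 16q + 3q^2. Setting P = MC and taking the root on the rising branch gives q* = 9.
TR = 140·9 = 1260. TC = 1176 + 450 = 1626. Profit = 1260 − 1626 = -$366.
Shutting down would mean losing the fixed cost of $1176, so operating at a loss of $366 is better by $810.

Profit = -$366 at q = 9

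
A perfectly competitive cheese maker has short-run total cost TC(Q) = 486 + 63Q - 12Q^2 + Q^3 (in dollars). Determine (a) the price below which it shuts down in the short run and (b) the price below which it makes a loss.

Shutdown price = $27; break-even price = $90

Shutdown price = min AVC. AVC = 63 - 12Q + Q^2, with vertex at Q = 6 and minimum $27.
ATC = 486/Q + 63 - 12Q + Q^2. Setting dATC/dQ = −486/Q^2 − 12 + 2Q = 0 gives Q = 9 (since 2·9^3 − 12·9^2 = 486).
min ATC = 486/9 + 63 − 12·9 + 9^2 = $90. That is the break-even price.
Between these two prices the firm operates at a loss; above $90 it earns a profit.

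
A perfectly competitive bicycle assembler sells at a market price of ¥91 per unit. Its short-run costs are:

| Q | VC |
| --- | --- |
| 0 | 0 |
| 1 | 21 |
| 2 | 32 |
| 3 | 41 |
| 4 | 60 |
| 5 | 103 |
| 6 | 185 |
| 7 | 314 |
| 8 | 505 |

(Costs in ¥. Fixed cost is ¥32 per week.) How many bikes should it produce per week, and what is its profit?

Compute π = P·Q − TC at each output: Q=0: -32; Q=1: 38; Q=2: 118; Q=3: 200; Q=4: 272; Q=5: 320; Q=6: 329; Q=7: 291; Q=8: 191.
Profit is maximized at Q = 6. AVC there is 185/6 = ¥30.83 ≤ P, so producing beats shutting down (which would give -¥32).

Q = 6; profit = ¥329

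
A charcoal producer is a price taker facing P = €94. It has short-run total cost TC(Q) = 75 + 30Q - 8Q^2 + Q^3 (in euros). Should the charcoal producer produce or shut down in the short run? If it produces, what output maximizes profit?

Produce at Q = 8

From TC, MC = TC'(Q) = 30 - 16Q + 3Q^2 and AVC = VC/Q = 30 - 8Q + Q^2.
AVC hits its minimum where MC = AVC, at Q = 4, giving min AVC = 30 - 8·4 + 4^2 = €14.
Since P = €94 ≥ min AVC = €14, price covers variable cost and the firm should produce.
Set P = MC: 94 = 30 - 16Q + 3Q^2 → -64 - 16Q + 3Q^2 = 0. The roots are Q = -8/3 and Q = 8; the profit-maximizing output is on the rising part of MC, so Q* = 8.
Check: AVC at Q = 8 is €30 ≤ P, so revenue covers variable cost.
Profit = P·Q − TC = 94·8 − 315 = €437.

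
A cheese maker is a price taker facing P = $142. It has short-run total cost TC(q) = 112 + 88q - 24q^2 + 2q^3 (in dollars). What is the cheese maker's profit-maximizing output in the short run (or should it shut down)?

Produce at q = 9

From TC, MC = TC'(q) = 88 - 48q + 6q^2 and AVC = VC/q = 88 - 24q + 2q^2.
The AVC parabola has its vertex at q = 24/4 = 6, where AVC = 88 - 24·6 + 2·6^2 = $16.
P = $142 exceeds min AVC = $16, so the firm stays open.
P = MC gives -54 - 48q + 6q^2 = 0, with roots -1 and 9. Take the larger (rising MC): q* = 9.
Check: AVC at q = 9 is $34 ≤ P, so revenue covers variable cost.
Profit = P·q − TC = 142·9 − 418 = $860.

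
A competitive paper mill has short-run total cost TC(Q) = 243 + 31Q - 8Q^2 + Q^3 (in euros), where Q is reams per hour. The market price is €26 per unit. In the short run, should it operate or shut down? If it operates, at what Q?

From TC, MC = TC'(Q) = 31 - 16Q + 3Q^2 and AVC = VC/Q = 31 - 8Q + Q^2.
The AVC parabola has its vertex at Q = 8/2 = 4, where AVC = 31 - 8·4 + 4^2 = €15.
P = €26 exceeds min AVC = €15, so the firm stays open.
Set P = MC: 26 = 31 - 16Q + 3Q^2 → 5 - 16Q + 3Q^2 = 0. The roots are Q = 1/3 and Q = 5; the profit-maximizing output is on the rising part of MC, so Q* = 5.
Check: AVC at Q = 5 is €16 ≤ P, so revenue covers variable cost.
Profit = P·Q − TC = 26·5 − 323 = -€193, a loss, but smaller than the €243 fixed cost the firm would lose by shutting down.

Produce at Q = 5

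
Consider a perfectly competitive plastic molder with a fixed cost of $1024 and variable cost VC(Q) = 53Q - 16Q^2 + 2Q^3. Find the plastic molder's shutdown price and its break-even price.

AVC = 53 - 16Q + 2Q^2; minimized at Q = 4, giving min AVC = $21. That is the shutdown price.
ATC = 1024/Q + 53 - 16Q + 2Q^2. Setting dATC/dQ = −1024/Q^2 − 16 + 4Q = 0 gives Q = 8 (since 4·8^3 − 16·8^2 = 1024).
min ATC = 1024/8 + 53 − 16·8 + 2·8^2 = $181. That is the break-even price.
Between these two prices the firm operates at a loss; above $181 it earns a profit.

Shutdown price = $21; break-even price = $181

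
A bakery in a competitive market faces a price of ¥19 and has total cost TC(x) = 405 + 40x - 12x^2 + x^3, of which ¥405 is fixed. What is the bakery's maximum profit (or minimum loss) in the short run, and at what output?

AVC = 40 - 12x + x^2; min AVC = ¥4 at x = 6. Since P = ¥19 ≥ min AVC, the firm produces.
MC = 40 - 24x + 3x^2. Setting P = MC and taking the root on the rising branch gives x* = 7.
TR = 19·7 = 133. TC = 405 + 35 = 440. Profit = 133 − 440 = -¥307.
That loss of ¥307 beats the ¥405 the firm would lose by shutting down; producing recovers ¥98 of fixed cost.

Profit = -¥307 at x = 7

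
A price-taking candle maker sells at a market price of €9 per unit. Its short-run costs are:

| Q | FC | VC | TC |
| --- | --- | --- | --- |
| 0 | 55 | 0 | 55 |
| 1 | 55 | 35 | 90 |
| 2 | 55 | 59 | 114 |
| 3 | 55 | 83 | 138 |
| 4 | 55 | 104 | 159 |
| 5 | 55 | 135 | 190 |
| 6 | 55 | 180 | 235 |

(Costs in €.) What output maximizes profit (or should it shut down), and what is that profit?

Q = 0 (shut down); profit = -€55

Profit at each row (π = 9Q − TC): Q=0: -55; Q=1: -81; Q=2: -96; Q=3: -111; Q=4: -123; Q=5: -145; Q=6: -181.
Profit is highest at Q = 0. Equivalently, the lowest AVC in the table is 104/4 ≈ €26 at Q = 4, and P = €9 falls below it — price never covers variable cost, so the firm shuts down and loses only its fixed cost.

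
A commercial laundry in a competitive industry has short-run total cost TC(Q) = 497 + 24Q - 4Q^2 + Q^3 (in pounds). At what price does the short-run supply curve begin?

£20 per unit

The firm shuts down when price falls below the minimum of average variable cost. AVC = VC/Q = 24 - 4Q + Q^2.
dAVC/dQ = -4 + 2Q = 0 gives Q = 2. min AVC = 24 - 4·2 + 2^2 = 20.
For P < £20 the firm produces nothing.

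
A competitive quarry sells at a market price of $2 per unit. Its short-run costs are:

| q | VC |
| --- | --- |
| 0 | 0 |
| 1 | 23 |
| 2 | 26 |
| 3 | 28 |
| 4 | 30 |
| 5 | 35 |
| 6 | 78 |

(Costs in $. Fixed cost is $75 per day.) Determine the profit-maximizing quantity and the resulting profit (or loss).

Tabulate TR − TC: q=0: -75; q=1: -96; q=2: -97; q=3: -97; q=4: -97; q=5: -100; q=6: -141.
Profit is highest at q = 0. Equivalently, the lowest AVC in the table is 35/5 ≈ $7 at q = 5, and P = $2 falls below it — price never covers variable cost, so the firm shuts down and loses only its fixed cost.

q = 0 (shut down); profit = -$75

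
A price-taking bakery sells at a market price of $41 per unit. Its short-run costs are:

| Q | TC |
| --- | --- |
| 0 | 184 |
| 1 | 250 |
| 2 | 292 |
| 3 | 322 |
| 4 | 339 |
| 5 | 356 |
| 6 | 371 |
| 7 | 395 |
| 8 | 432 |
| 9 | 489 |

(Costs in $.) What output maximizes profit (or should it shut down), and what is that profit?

Profit at each row (π = 41Q − TC): Q=0: -184; Q=1: -209; Q=2: -210; Q=3: -199; Q=4: -175; Q=5: -151; Q=6: -125; Q=7: -108; Q=8: -104; Q=9: -120.
Profit is maximized at Q = 8. AVC there is 248/8 = $31 ≤ P, so producing beats shutting down (which would give -$184).

Q = 8; profit = -$104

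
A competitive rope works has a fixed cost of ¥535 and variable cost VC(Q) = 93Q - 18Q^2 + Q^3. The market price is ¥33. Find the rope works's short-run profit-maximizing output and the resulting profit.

Profit = -¥335 at Q = 10

AVC = 93 - 18Q + Q^2 has its minimum ¥12 at Q = 9; price ¥33 clears that bar, so the firm operates.
MC = 93 - 36Q + 3Q^2. Setting P = MC and taking the root on the rising branch gives Q* = 10.
TR = 33·10 = 330. TC = 535 + 130 = 665. Profit = 330 − 665 = -¥335.
By producing, the firm covers all variable cost plus ¥200 of fixed cost; shutting down would lose the full ¥535.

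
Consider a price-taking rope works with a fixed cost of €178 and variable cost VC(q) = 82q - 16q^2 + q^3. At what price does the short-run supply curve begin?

€18 per unit

The shutdown price is the minimum of AVC. VC = 82q - 16q^2 + q^3, so AVC = 82 - 16q + q^2.
dAVC/dq = -16 + 2q = 0 gives q = 8. min AVC = 82 - 16·8 + 8^2 = 18.
So the shutdown price is €18.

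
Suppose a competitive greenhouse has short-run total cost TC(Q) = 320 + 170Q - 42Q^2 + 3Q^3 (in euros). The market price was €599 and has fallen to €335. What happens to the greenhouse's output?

Output falls from 13 to 11

MC = 170 - 84Q + 9Q^2; the shutdown threshold is min AVC = €23 (at Q = 7).
With P = €599 above the shutdown price, P = MC gives Q = 13.
At P = €335 ≥ min AVC, set P = MC: Q = 11. The firm stays open but cuts output.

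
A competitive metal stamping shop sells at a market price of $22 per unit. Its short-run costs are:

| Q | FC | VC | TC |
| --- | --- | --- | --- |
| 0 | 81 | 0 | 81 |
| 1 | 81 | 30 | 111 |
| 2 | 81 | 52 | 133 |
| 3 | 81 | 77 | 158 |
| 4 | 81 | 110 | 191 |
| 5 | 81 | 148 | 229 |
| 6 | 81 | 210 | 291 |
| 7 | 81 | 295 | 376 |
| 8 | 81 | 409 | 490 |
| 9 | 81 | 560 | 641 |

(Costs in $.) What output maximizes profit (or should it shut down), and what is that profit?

Q = 0 (shut down); profit = -$81

Profit at each row (π = 22Q − TC): Q=0: -81; Q=1: -89; Q=2: -89; Q=3: -92; Q=4: -103; Q=5: -119; Q=6: -159; Q=7: -222; Q=8: -314; Q=9: -443.
Profit is highest at Q = 0. Equivalently, the lowest AVC in the table is 77/3 ≈ $25.67 at Q = 3, and P = $22 falls below it — price never covers variable cost, so the firm shuts down and loses only its fixed cost.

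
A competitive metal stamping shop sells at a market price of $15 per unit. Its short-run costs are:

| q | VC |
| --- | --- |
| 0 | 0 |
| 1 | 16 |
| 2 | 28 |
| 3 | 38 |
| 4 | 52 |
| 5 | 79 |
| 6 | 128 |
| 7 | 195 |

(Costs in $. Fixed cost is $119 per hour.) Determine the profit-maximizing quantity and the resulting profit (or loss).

q = 4; profit = -$111

Compute π = P·q − TC at each output: q=0: -119; q=1: -120; q=2: -117; q=3: -112; q=4: -111; q=5: -123; q=6: -157; q=7: -209.
Profit is maximized at q = 4. AVC there is 52/4 = $13 ≤ P, so producing beats shutting down (which would give -$119).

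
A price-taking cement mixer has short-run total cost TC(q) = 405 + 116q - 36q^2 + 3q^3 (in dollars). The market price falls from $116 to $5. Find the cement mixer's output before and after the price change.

Output falls from 8 to 0 (the firm shuts down)

MC = 116 - 72q + 9q^2; the shutdown threshold is min AVC = $8 (at q = 6).
With P = $116 above the shutdown price, P = MC gives q = 8.
At P = $5 < min AVC = $8, price no longer covers variable cost at any output, so the firm shuts down: q = 0.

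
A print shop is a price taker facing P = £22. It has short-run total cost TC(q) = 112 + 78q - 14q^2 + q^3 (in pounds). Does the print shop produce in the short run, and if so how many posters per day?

Shut down

From TC, MC = TC'(q) = 78 - 28q + 3q^2 and AVC = VC/q = 78 - 14q + q^2.
AVC hits its minimum where MC = AVC, at q = 7, giving min AVC = 78 - 14·7 + 7^2 = £29.
Since P = £22 < min AVC = £29, price fails to cover variable cost at any output.
Shutting down limits the loss to fixed cost, £112.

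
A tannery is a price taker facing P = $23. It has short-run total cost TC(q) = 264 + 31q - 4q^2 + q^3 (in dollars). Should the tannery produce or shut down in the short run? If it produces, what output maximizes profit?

Shut down

Variable cost is VC = 31q - 4q^2 + q^3, so AVC = VC/q = 31 - 4q + q^2 and MC = dTC/dq = 31 - 8q + 3q^2.
AVC hits its minimum where MC = AVC, at q = 2, giving min AVC = 31 - 4·2 + 2^2 = $27.
With P < min AVC ($23 < $27), every unit sold adds to the loss.
The firm minimizes its loss by shutting down and losing only its fixed cost of $264.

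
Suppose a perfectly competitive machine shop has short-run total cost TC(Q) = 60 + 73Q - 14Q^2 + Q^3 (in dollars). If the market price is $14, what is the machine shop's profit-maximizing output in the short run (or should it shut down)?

Shut down

From TC, MC = TC'(Q) = 73 - 28Q + 3Q^2 and AVC = VC/Q = 73 - 14Q + Q^2.
AVC is minimized where dAVC/dQ = -14 + 2Q = 0, at Q = 7; min AVC = 73 - 14·7 + 7^2 = $24.
With P < min AVC ($14 < $24), every unit sold adds to the loss.
The firm minimizes its loss by shutting down and losing only its fixed cost of $60.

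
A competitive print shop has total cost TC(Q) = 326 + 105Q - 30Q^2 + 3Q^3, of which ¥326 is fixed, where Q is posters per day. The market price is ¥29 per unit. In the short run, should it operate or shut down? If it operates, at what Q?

From TC, MC = TC'(Q) = 105 - 60Q + 9Q^2 and AVC = VC/Q = 105 - 30Q + 3Q^2.
AVC is minimized where dAVC/dQ = -30 + 6Q = 0, at Q = 5; min AVC = 105 - 30·5 + 3·5^2 = ¥30.
Since P = ¥29 < min AVC = ¥30, price fails to cover variable cost at any output.
Best response: produce nothing and absorb the ¥326 fixed cost.

Shut down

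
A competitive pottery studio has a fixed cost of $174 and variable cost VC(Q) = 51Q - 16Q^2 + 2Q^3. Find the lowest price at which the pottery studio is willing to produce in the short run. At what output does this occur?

$19 per unit, at Q = 4

Short-run supply begins at min AVC. From VC = 51Q - 16Q^2 + 2Q^3, AVC = 51 - 16Q + 2Q^2.
At the minimum of AVC, MC = AVC. MC = 51 - 32Q + 6Q^2; setting MC = AVC gives 4Q^2 - 16Q = 0, so Q = 4. min AVC = 19.
So the shutdown price is $19.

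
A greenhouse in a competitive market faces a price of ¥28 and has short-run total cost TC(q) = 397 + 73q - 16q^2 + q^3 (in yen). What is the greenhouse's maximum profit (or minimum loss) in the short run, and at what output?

Profit = -¥235 at q = 9

AVC = 73 - 16q + q^2 has its minimum ¥9 at q = 8; price ¥28 clears that bar, so the firm operates.
MC = 73 - 32q + 3q^2. Setting P = MC and taking the root on the rising branch gives q* = 9.
TR = 28·9 = 252. TC = 397 + 90 = 487. Profit = 252 − 487 = -¥235.
By producing, the firm covers all variable cost plus ¥162 of fixed cost; shutting down would lose the full ¥397.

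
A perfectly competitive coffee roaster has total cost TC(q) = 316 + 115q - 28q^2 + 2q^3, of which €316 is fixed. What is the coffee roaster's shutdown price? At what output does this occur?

The firm shuts down when price falls below the minimum of average variable cost. AVC = VC/q = 115 - 28q + 2q^2.
At the minimum of AVC, MC = AVC. MC = 115 - 56q + 6q^2; setting MC = AVC gives 4q^2 - 28q = 0, so q = 7. min AVC = 17.
For P < €17 the firm produces nothing.

€17 per unit, at q = 7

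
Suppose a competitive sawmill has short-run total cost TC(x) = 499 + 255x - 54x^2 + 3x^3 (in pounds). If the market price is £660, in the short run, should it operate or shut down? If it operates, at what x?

Produce at x = 15

Variable cost is VC = 255x - 54x^2 + 3x^3, so AVC = VC/x = 255 - 54x + 3x^2 and MC = dTC/dx = 255 - 108x + 9x^2.
AVC is minimized where dAVC/dx = -54 + 6x = 0, at x = 9; min AVC = 255 - 54·9 + 3·9^2 = £12.
Because £660 ≥ £12, revenue can cover variable cost; the firm operates.
Set P = MC: 660 = 255 - 108x + 9x^2 → -405 - 108x + 9x^2 = 0. The roots are x = -3 and x = 15; the profit-maximizing output is on the rising part of MC, so x* = 15.
Check: AVC at x = 15 is £120 ≤ P, so revenue covers variable cost.
Profit = P·x − TC = 660·15 − 2299 = £7601.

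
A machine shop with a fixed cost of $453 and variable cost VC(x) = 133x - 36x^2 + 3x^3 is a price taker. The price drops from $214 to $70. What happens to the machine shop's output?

Output falls from 9 to 7

MC = 133 - 72x + 9x^2; the shutdown threshold is min AVC = $25 (at x = 6).
With P = $214 above the shutdown price, P = MC gives x = 9.
At P = $70 ≥ min AVC, set P = MC: x = 7. The firm stays open but cuts output.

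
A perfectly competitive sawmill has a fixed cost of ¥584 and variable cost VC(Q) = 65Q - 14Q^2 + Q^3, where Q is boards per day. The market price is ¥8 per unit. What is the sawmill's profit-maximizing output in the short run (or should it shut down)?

Shut down

From TC, MC = TC'(Q) = 65 - 28Q + 3Q^2 and AVC = VC/Q = 65 - 14Q + Q^2.
AVC is minimized where dAVC/dQ = -14 + 2Q = 0, at Q = 7; min AVC = 65 - 14·7 + 7^2 = ¥16.
P = ¥8 lies below min AVC = ¥16; no output level covers variable cost.
The firm minimizes its loss by shutting down and losing only its fixed cost of ¥584.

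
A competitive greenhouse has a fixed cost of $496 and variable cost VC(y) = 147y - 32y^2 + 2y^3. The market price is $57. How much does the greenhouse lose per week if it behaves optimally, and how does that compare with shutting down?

AVC = 147 - 32y + 2y^2 has its minimum $19 at y = 8; price $57 clears that bar, so the firm operates.
MC = 147 - 64y + 6y^2. Setting P = MC and taking the root on the rising branch gives y* = 9.
TR = 57·9 = 513. TC = 496 + 189 = 685. Profit = 513 − 685 = -$172.
By producing, the firm covers all variable cost plus $324 of fixed cost; shutting down would lose the full $496.

Profit = -$172 at y = 9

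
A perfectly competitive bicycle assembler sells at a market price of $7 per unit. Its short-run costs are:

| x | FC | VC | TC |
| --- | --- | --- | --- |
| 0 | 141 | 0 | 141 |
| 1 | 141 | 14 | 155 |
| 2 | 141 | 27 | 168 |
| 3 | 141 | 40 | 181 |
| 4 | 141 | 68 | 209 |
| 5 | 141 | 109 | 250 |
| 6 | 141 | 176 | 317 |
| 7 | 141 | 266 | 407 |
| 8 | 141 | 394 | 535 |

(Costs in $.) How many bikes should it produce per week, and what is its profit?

x = 0 (shut down); profit = -$141

Compute π = P·x − TC at each output: x=0: -141; x=1: -148; x=2: -154; x=3: -160; x=4: -181; x=5: -215; x=6: -275; x=7: -358; x=8: -479.
Profit is highest at x = 0. Equivalently, the lowest AVC in the table is 40/3 ≈ $13.33 at x = 3, and P = $7 falls below it — price never covers variable cost, so the firm shuts down and loses only its fixed cost.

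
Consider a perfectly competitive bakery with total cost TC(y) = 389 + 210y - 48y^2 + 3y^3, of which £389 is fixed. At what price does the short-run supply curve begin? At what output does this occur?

£18 per unit, at y = 8

The firm shuts down when price falls below the minimum of average variable cost. AVC = VC/y = 210 - 48y + 3y^2.
dAVC/dy = -48 + 6y = 0 gives y = 8. min AVC = 210 - 48·8 + 3·8^2 = 18.
The firm shuts down for any P below £18.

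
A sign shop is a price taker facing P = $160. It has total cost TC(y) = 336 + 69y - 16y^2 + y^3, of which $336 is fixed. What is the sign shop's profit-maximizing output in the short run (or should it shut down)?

Produce at y = 13

Strip out fixed cost: VC = 69y - 16y^2 + y^3. Then AVC = 69 - 16y + y^2 and MC = 69 - 32y + 3y^2.
The AVC parabola has its vertex at y = 16/2 = 8, where AVC = 69 - 16·8 + 8^2 = $5.
P = $160 exceeds min AVC = $5, so the firm stays open.
Solving P = MC: -91 - 32y + 3y^2 = 0 ⇒ y = -7/3 or 13. On the upward-sloping branch, y* = 13.
Check: AVC at y = 13 is $30 ≤ P, so revenue covers variable cost.
Profit = P·y − TC = 160·13 − 726 = $1354.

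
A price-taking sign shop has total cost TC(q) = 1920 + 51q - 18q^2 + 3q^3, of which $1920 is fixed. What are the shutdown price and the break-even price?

AVC = 51 - 18q + 3q^2; minimized at q = 3, giving min AVC = $24. That is the shutdown price.
ATC = 1920/q + 51 - 18q + 3q^2. Setting dATC/dq = −1920/q^2 − 18 + 6q = 0 gives q = 8 (since 6·8^3 − 18·8^2 = 1920).
min ATC = 1920/8 + 51 − 18·8 + 3·8^2 = $339. That is the break-even price.
Between these two prices the firm operates at a loss; above $339 it earns a profit.

Shutdown price = $24; break-even price = $339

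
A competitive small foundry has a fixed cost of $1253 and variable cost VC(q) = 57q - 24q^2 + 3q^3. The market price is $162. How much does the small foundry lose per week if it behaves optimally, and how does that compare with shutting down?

AVC = 57 - 24q + 3q^2; min AVC = $9 at q = 4. Since P = $162 ≥ min AVC, the firm produces.
With MC = 57 - 48q + 9q^2, P = MC on the upward-sloping part at q* = 7.
TR = 162·7 = 1134. TC = 1253 + 252 = 1505. Profit = 1134 − 1505 = -$371.
Shutting down would mean losing the fixed cost of $1253, so operating at a loss of $371 is better by $882.

Profit = -$371 at q = 7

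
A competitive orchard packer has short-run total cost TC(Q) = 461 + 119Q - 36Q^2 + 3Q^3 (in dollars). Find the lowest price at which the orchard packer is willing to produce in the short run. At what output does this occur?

The firm shuts down when price falls below the minimum of average variable cost. AVC = VC/Q = 119 - 36Q + 3Q^2.
dAVC/dQ = -36 + 6Q = 0 gives Q = 6. min AVC = 119 - 36·6 + 3·6^2 = 11.
So the shutdown price is $11.

$11 per unit, at Q = 6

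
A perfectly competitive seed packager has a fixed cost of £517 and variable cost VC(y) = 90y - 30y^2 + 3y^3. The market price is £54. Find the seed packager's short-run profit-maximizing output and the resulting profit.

AVC = 90 - 30y + 3y^2 has its minimum £15 at y = 5; price £54 clears that bar, so the firm operates.
MC = 90 - 60y + 9y^2. Setting P = MC and taking the root on the rising branch gives y* = 6.
TR = 54·6 = 324. TC = 517 + 108 = 625. Profit = 324 − 625 = -£301.
By producing, the firm covers all variable cost plus £216 of fixed cost; shutting down would lose the full £517.

Profit = -£301 at y = 6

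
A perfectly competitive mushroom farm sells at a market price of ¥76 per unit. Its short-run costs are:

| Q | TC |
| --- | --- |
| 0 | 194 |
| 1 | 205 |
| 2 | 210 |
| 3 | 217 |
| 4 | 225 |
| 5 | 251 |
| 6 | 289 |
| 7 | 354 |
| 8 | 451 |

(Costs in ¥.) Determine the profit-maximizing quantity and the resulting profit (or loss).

Compute π = P·Q − TC at each output: Q=0: -194; Q=1: -129; Q=2: -58; Q=3: 11; Q=4: 79; Q=5: 129; Q=6: 167; Q=7: 178; Q=8: 157.
Profit is maximized at Q = 7. AVC there is 160/7 = ¥22.86 ≤ P, so producing beats shutting down (which would give -¥194).

Q = 7; profit = ¥178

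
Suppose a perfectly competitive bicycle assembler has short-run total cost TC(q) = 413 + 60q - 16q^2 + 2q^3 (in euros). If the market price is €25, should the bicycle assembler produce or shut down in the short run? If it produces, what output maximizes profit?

Strip out fixed cost: VC = 60q - 16q^2 + 2q^3. Then AVC = 60 - 16q + 2q^2 and MC = 60 - 32q + 6q^2.
AVC is minimized where dAVC/dq = -16 + 4q = 0, at q = 4; min AVC = 60 - 16·4 + 2·4^2 = €28.
Since P = €25 < min AVC = €28, price fails to cover variable cost at any output.
The firm minimizes its loss by shutting down and losing only its fixed cost of €413.

Shut down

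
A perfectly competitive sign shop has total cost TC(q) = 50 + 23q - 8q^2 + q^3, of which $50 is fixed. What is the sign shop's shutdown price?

The firm shuts down when price falls below the minimum of average variable cost. AVC = VC/q = 23 - 8q + q^2.
At the minimum of AVC, MC = AVC. MC = 23 - 16q + 3q^2; setting MC = AVC gives 2q^2 - 8q = 0, so q = 4. min AVC = 7.
So the shutdown price is $7.

$7 per unit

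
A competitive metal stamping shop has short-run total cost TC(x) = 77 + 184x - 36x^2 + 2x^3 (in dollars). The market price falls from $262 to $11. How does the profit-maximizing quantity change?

Output falls from 13 to 0 (the firm shuts down)

MC = 184 - 72x + 6x^2; the shutdown threshold is min AVC = $22 (at x = 9).
With P = $262 above the shutdown price, P = MC gives x = 13.
At P = $11 < min AVC = $22, price no longer covers variable cost at any output, so the firm shuts down: x = 0.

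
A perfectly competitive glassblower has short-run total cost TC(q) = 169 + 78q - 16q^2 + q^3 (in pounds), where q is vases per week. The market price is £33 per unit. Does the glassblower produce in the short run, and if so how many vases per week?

Strip out fixed cost: VC = 78q - 16q^2 + q^3. Then AVC = 78 - 16q + q^2 and MC = 78 - 32q + 3q^2.
AVC hits its minimum where MC = AVC, at q = 8, giving min AVC = 78 - 16·8 + 8^2 = £14.
P = £33 exceeds min AVC = £14, so the firm stays open.
Set P = MC: 33 = 78 - 32q + 3q^2 → 45 - 32q + 3q^2 = 0. The roots are q = 5/3 and q = 9; the profit-maximizing output is on the rising part of MC, so q* = 9.
Check: AVC at q = 9 is £15 ≤ P, so revenue covers variable cost.
Profit = P·q − TC = 33·9 − 304 = -£7, a loss, but smaller than the £169 fixed cost the firm would lose by shutting down.

Produce at q = 9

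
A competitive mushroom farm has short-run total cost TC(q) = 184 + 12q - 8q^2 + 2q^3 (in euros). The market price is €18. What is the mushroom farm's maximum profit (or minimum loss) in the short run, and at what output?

Profit = -€148 at q = 3

AVC = 12 - 8q + 2q^2 has its minimum €4 at q = 2; price €18 clears that bar, so the firm operates.
MC = 12 - 16q + 6q^2. Setting P = MC and taking the root on the rising branch gives q* = 3.
TR = 18·3 = 54. TC = 184 + 18 = 202. Profit = 54 − 202 = -€148.
By producing, the firm covers all variable cost plus €36 of fixed cost; shutting down would lose the full €184.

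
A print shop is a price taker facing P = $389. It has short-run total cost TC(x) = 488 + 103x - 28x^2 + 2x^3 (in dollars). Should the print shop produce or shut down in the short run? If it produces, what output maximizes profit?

Variable cost is VC = 103x - 28x^2 + 2x^3, so AVC = VC/x = 103 - 28x + 2x^2 and MC = dTC/dx = 103 - 56x + 6x^2.
AVC hits its minimum where MC = AVC, at x = 7, giving min AVC = 103 - 28·7 + 2·7^2 = $5.
Because $389 ≥ $5, revenue can cover variable cost; the firm operates.
P = MC gives -286 - 56x + 6x^2 = 0, with roots -11/3 and 13. Take the larger (rising MC): x* = 13.
Check: AVC at x = 13 is $77 ≤ P, so revenue covers variable cost.
Profit = P·x − TC = 389·13 − 1489 = $3568.

Produce at x = 13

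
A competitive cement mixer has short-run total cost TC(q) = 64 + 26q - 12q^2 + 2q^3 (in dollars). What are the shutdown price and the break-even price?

AVC = 26 - 12q + 2q^2; minimized at q = 3, giving min AVC = $8. That is the shutdown price.
ATC = 64/q + 26 - 12q + 2q^2. Setting dATC/dq = −64/q^2 − 12 + 4q = 0 gives q = 4 (since 4·4^3 − 12·4^2 = 64).
min ATC = 64/4 + 26 − 12·4 + 2·4^2 = $26. That is the break-even price.
Between these two prices the firm operates at a loss; above $26 it earns a profit.

Shutdown price = $8; break-even price = $26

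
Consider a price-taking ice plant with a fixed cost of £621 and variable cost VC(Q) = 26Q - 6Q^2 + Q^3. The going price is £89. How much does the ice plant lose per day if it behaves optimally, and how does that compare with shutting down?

Profit = -£229 at Q = 7

AVC = 26 - 6Q + Q^2; min AVC = £17 at Q = 3. Since P = £89 ≥ min AVC, the firm produces.
MC = 26 - 12Q + 3Q^2. Setting P = MC and taking the root on the rising branch gives Q* = 7.
TR = 89·7 = 623. TC = 621 + 231 = 852. Profit = 623 − 852 = -£229.
Shutting down would mean losing the fixed cost of £621, so operating at a loss of £229 is better by £392.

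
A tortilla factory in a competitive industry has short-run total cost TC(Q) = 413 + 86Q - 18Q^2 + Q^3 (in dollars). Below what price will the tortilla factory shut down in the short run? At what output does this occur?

Short-run supply begins at min AVC. From VC = 86Q - 18Q^2 + Q^3, AVC = 86 - 18Q + Q^2.
At the minimum of AVC, MC = AVC. MC = 86 - 36Q + 3Q^2; setting MC = AVC gives 2Q^2 - 18Q = 0, so Q = 9. min AVC = 5.
For P < $5 the firm produces nothing.

$5 per unit, at Q = 9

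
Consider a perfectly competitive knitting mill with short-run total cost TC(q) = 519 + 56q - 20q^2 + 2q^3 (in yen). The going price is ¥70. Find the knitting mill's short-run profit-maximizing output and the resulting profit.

AVC = 56 - 20q + 2q^2 has its minimum ¥6 at q = 5; price ¥70 clears that bar, so the firm operates.
MC = 56 - 40q + 6q^2. Setting P = MC and taking the root on the rising branch gives q* = 7.
TR = 70·7 = 490. TC = 519 + 98 = 617. Profit = 490 − 617 = -¥127.
Shutting down would mean losing the fixed cost of ¥519, so operating at a loss of ¥127 is better by ¥392.

Profit = -¥127 at q = 7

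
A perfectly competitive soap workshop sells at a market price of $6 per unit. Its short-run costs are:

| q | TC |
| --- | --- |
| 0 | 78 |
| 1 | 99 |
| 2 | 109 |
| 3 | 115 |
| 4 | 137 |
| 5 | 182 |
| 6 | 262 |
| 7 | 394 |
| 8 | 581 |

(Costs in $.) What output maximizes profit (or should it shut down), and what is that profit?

q = 0 (shut down); profit = -$78

Profit at each row (π = 6q − TC): q=0: -78; q=1: -93; q=2: -97; q=3: -97; q=4: -113; q=5: -152; q=6: -226; q=7: -352; q=8: -533.
Profit is highest at q = 0. Equivalently, the lowest AVC in the table is 37/3 ≈ $12.33 at q = 3, and P = $6 falls below it — price never covers variable cost, so the firm shuts down and loses only its fixed cost.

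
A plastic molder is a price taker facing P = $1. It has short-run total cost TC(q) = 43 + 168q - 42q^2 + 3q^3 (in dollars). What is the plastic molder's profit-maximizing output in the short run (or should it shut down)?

Shut down

From TC, MC = TC'(q) = 168 - 84q + 9q^2 and AVC = VC/q = 168 - 42q + 3q^2.
AVC is minimized where dAVC/dq = -42 + 6q = 0, at q = 7; min AVC = 168 - 42·7 + 3·7^2 = $21.
Since P = $1 < min AVC = $21, price fails to cover variable cost at any output.
Best response: produce nothing and absorb the $43 fixed cost.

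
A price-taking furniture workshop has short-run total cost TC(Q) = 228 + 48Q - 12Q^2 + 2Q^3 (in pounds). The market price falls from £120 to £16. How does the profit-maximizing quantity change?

Output falls from 6 to 0 (the firm shuts down)

AVC = 48 - 12Q + 2Q^2, minimized at Q = 3 where min AVC = £30. MC = 48 - 24Q + 6Q^2.
At P = £120 ≥ min AVC, set P = MC on the rising branch: Q = 6.
At P = £16 < min AVC = £30, price no longer covers variable cost at any output, so the firm shuts down: Q = 0.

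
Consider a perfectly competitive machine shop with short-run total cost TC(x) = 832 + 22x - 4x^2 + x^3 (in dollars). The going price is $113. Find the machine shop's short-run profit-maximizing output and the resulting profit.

AVC = 22 - 4x + x^2 has its minimum $18 at x = 2; price $113 clears that bar, so the firm operates.
With MC = 22 - 8x + 3x^2, P = MC on the upward-sloping part at x* = 7.
TR = 113·7 = 791. TC = 832 + 301 = 1133. Profit = 791 − 1133 = -$342.
By producing, the firm covers all variable cost plus $490 of fixed cost; shutting down would lose the full $832.

Profit = -$342 at x = 7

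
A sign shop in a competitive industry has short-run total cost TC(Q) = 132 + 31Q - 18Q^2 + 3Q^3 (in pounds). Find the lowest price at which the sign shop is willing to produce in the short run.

£4 per unit

The shutdown price is the minimum of AVC. VC = 31Q - 18Q^2 + 3Q^3, so AVC = 31 - 18Q + 3Q^2.
dAVC/dQ = -18 + 6Q = 0 gives Q = 3. min AVC = 31 - 18·3 + 3·3^2 = 4.
So the shutdown price is £4.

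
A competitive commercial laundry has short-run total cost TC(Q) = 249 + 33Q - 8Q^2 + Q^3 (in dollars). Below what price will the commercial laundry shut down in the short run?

$17 per unit

Short-run supply begins at min AVC. From VC = 33Q - 8Q^2 + Q^3, AVC = 33 - 8Q + Q^2.
dAVC/dQ = -8 + 2Q = 0 gives Q = 4. min AVC = 33 - 8·4 + 4^2 = 17.
So the shutdown price is $17.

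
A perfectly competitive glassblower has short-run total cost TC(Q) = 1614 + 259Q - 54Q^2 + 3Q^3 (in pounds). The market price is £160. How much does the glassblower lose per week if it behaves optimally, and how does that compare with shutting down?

AVC = 259 - 54Q + 3Q^2; min AVC = £16 at Q = 9. Since P = £160 ≥ min AVC, the firm produces.
With MC = 259 - 108Q + 9Q^2, P = MC on the upward-sloping part at Q* = 11.
TR = 160·11 = 1760. TC = 1614 + 308 = 1922. Profit = 1760 − 1922 = -£162.
Shutting down would mean losing the fixed cost of £1614, so operating at a loss of £162 is better by £1452.

Profit = -£162 at Q = 11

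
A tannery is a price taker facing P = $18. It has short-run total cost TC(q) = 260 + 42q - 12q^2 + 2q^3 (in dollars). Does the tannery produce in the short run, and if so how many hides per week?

Shut down

Strip out fixed cost: VC = 42q - 12q^2 + 2q^3. Then AVC = 42 - 12q + 2q^2 and MC = 42 - 24q + 6q^2.
AVC hits its minimum where MC = AVC, at q = 3, giving min AVC = 42 - 12·3 + 2·3^2 = $24.
With P < min AVC ($18 < $24), every unit sold adds to the loss.
Shutting down limits the loss to fixed cost, $260.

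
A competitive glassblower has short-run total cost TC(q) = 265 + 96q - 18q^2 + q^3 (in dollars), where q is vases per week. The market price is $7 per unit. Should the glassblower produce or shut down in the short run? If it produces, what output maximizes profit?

Shut down

Strip out fixed cost: VC = 96q - 18q^2 + q^3. Then AVC = 96 - 18q + q^2 and MC = 96 - 36q + 3q^2.
AVC hits its minimum where MC = AVC, at q = 9, giving min AVC = 96 - 18·9 + 9^2 = $15.
P = $7 lies below min AVC = $15; no output level covers variable cost.
Best response: produce nothing and absorb the $265 fixed cost.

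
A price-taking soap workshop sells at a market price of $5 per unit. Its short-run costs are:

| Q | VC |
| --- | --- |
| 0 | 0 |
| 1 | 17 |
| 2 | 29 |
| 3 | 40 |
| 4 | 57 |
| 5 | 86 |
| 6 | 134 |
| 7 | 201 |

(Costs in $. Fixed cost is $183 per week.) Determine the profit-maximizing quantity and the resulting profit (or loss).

Profit at each row (π = 5Q − TC): Q=0: -183; Q=1: -195; Q=2: -202; Q=3: -208; Q=4: -220; Q=5: -244; Q=6: -287; Q=7: -349.
Profit is highest at Q = 0. Equivalently, the lowest AVC in the table is 40/3 ≈ $13.33 at Q = 3, and P = $5 falls below it — price never covers variable cost, so the firm shuts down and loses only its fixed cost.

Q = 0 (shut down); profit = -$183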